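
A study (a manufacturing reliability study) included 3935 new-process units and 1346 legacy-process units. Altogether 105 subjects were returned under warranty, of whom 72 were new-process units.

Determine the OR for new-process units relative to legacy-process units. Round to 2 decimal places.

new-process units without the outcome: 3935 − 72 = 3863
legacy-process units with the outcome: 105 − 72 = 33
legacy-process units without the outcome: 1346 − 33 = 1313
OR = (72 × 1313) / (3863 × 33) = 94536/127479 ≈ 0.74

OR: 0.74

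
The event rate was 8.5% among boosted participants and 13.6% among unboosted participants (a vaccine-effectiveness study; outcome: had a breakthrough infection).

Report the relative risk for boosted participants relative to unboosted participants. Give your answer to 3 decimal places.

RR = 0.0850 / 0.1360 = 0.625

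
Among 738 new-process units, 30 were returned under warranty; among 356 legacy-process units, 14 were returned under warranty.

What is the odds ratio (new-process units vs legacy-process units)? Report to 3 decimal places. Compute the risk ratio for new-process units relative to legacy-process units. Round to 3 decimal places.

odds, new-process units = 30/708 = 0.04237
odds, legacy-process units = 14/342 = 0.04094
OR = 0.04237 / 0.04094 = 1.035
risk, new-process units = 30/738 = 0.04065
risk, legacy-process units = 14/356 = 0.03933
RR = 0.04065 / 0.03933 = 1.034

OR = 1.035; RR = 1.034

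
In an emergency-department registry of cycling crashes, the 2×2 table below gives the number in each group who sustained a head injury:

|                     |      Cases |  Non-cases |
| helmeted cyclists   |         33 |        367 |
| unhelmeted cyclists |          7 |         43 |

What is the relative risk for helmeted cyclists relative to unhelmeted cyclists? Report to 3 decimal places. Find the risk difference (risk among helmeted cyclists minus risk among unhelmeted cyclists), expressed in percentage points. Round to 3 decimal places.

risk, helmeted cyclists = 33/400 = 0.0825
risk, unhelmeted cyclists = 7/50 = 0.1400
RR = 0.0825 / 0.1400 = 0.589
risk difference = 0.0825 − 0.1400 = -0.0575 → -5.750 percentage points

RR = 0.589; RD = -5.750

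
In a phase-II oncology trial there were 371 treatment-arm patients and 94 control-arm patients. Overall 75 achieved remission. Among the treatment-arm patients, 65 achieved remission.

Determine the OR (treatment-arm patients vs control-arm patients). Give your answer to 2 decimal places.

treatment-arm patients without the outcome: 371 − 65 = 306
control-arm patients with the outcome: 75 − 65 = 10
control-arm patients without the outcome: 94 − 10 = 84
odds, treatment-arm patients = 65/306 = 0.2124
odds, control-arm patients = 10/84 = 0.1190
OR = 0.2124 / 0.1190 = 1.78

1.78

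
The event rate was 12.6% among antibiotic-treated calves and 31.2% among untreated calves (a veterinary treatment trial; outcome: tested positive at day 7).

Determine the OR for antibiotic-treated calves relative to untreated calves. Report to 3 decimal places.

OR ≈ 0.318

odds, antibiotic-treated calves = 0.1260/0.8740 = 0.1442
odds, untreated calves = 0.3120/0.6880 = 0.4535
OR = 0.1442 / 0.4535 = 0.318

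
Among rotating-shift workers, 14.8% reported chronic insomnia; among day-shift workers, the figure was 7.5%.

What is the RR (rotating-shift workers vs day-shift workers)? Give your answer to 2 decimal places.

RR = 0.1480 / 0.0750 = 1.97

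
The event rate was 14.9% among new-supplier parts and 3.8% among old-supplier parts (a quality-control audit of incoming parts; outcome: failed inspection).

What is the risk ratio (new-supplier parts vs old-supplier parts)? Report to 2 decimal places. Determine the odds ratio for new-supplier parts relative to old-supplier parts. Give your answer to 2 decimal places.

RR = 0.14900 / 0.03800 = 3.92
odds, new-supplier parts = 0.14900/0.85100 = 0.17509
odds, old-supplier parts = 0.03800/0.96200 = 0.03950
OR = 0.17509 / 0.03950 = 4.43

RR = 3.92; OR = 4.43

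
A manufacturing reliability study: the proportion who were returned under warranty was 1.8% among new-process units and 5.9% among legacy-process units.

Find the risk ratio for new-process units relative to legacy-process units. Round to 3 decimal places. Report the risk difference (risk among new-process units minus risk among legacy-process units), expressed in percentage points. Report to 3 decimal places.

RR = 0.01800 / 0.05900 = 0.305
risk difference = 0.01800 − 0.05900 = -0.04100 → -4.100 percentage points

RR = 0.305; RD = -4.100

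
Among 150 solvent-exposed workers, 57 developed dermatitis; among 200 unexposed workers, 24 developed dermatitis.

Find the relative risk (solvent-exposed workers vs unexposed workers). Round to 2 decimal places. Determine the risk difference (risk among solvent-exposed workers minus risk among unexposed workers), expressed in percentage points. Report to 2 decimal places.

risk, solvent-exposed workers = 57/150 = 0.3800
risk, unexposed workers = 24/200 = 0.1200
RR = 0.3800 / 0.1200 = 3.17
risk difference = 0.3800 − 0.1200 = 0.2600 → 26.00 percentage points

RR = 3.17; RD = 26.00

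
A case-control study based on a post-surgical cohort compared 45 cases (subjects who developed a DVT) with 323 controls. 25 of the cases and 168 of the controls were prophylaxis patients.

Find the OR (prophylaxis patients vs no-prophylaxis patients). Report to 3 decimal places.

odds, prophylaxis patients = 25/168 = 0.1488
odds, no-prophylaxis patients = 20/155 = 0.1290
OR = 0.1488 / 0.1290 = 1.153

OR = 1.153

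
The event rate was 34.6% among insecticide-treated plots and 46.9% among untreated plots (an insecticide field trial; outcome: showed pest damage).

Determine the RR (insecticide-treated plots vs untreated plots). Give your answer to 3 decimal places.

RR = 0.3460 / 0.4690 = 0.738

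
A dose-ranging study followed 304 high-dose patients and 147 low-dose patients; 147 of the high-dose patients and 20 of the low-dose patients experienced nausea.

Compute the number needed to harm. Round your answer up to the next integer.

3

risk, high-dose patients = 147/304 = 0.483553
risk, low-dose patients = 20/147 = 0.136054
absolute risk difference = 0.347498
1 / 0.347498 = 2.878 → round up → 3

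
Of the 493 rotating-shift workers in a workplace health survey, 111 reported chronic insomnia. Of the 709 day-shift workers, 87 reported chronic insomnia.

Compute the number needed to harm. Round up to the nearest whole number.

risk, rotating-shift workers = 111/493 = 0.225152
risk, day-shift workers = 87/709 = 0.122708
absolute risk difference = 0.102444
1 / 0.102444 = 9.761 → round up → 10

NNH ≈ 10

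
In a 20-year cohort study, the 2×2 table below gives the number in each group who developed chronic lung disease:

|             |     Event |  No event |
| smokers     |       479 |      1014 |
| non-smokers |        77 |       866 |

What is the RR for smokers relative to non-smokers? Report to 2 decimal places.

RR: 3.93

risk, smokers = 479/1493 = 0.3208
risk, non-smokers = 77/943 = 0.0817
RR = 0.3208 / 0.0817 = 3.93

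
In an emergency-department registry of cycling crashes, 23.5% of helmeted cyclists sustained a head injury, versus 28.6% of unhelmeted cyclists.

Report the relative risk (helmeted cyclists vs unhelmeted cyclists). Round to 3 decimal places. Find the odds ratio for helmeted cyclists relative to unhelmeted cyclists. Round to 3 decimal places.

RR = 0.822; OR = 0.767

RR = 0.2350 / 0.2860 = 0.822
odds, helmeted cyclists = 0.2350/0.7650 = 0.3072
odds, unhelmeted cyclists = 0.2860/0.7140 = 0.4006
OR = 0.3072 / 0.4006 = 0.767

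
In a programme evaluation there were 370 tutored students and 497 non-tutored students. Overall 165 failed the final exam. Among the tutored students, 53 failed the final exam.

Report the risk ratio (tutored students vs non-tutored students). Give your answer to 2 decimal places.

tutored students without the outcome: 370 − 53 = 317
non-tutored students with the outcome: 165 − 53 = 112
non-tutored students without the outcome: 497 − 112 = 385
risk, tutored students = 53/370 = 0.1432
risk, non-tutored students = 112/497 = 0.2254
RR = 0.1432 / 0.2254 = 0.64

RR: 0.64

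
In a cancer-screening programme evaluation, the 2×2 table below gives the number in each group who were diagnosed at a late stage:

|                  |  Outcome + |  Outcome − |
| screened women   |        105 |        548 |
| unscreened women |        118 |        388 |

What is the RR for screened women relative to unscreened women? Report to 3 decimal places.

risk, screened women = 105/653 = 0.1608
risk, unscreened women = 118/506 = 0.2332
RR = 0.1608 / 0.2332 = 0.690

0.690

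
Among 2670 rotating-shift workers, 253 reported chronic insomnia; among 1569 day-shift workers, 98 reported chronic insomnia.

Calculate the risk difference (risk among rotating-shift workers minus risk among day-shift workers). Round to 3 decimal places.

RD ≈ 0.032

risk, rotating-shift workers = 253/2670 = 0.0948
risk, day-shift workers = 98/1569 = 0.0625
risk difference = 0.0948 − 0.0625 = 0.032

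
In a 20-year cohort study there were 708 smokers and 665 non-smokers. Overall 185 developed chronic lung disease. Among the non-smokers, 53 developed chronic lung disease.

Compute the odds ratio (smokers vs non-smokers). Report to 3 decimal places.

OR ≈ 2.646

smokers with the outcome: 185 − 53 = 132
smokers without the outcome: 708 − 132 = 576
non-smokers without the outcome: 665 − 53 = 612
OR = (132 × 612) / (576 × 53) = 80784/30528 ≈ 2.646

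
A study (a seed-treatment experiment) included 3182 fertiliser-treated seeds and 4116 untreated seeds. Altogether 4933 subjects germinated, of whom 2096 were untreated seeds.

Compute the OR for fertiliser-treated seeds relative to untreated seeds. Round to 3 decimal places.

fertiliser-treated seeds with the outcome: 4933 − 2096 = 2837
fertiliser-treated seeds without the outcome: 3182 − 2837 = 345
untreated seeds without the outcome: 4116 − 2096 = 2020
odds, fertiliser-treated seeds = 2837/345 = 8.2232
odds, untreated seeds = 2096/2020 = 1.0376
OR = 8.2232 / 1.0376 = 7.925

7.925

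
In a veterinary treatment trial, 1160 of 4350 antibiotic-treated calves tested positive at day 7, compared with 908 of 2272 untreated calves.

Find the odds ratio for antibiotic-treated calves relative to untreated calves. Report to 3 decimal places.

odds, antibiotic-treated calves = 1160/3190 = 0.3636
odds, untreated calves = 908/1364 = 0.6657
OR = 0.3636 / 0.6657 = 0.546

0.546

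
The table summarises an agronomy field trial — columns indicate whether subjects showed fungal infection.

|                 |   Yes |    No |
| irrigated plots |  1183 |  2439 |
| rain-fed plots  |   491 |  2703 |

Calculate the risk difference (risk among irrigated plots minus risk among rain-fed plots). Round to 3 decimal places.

0.173

risk, irrigated plots = 1183/3622 = 0.3266
risk, rain-fed plots = 491/3194 = 0.1537
risk difference = 0.3266 − 0.1537 = 0.173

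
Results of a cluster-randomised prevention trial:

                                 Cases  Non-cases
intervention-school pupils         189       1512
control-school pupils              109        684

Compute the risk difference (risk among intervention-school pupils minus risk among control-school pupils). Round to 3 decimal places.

risk, intervention-school pupils = 189/1701 = 0.1111
risk, control-school pupils = 109/793 = 0.1375
risk difference = 0.1111 − 0.1375 = -0.026

-0.026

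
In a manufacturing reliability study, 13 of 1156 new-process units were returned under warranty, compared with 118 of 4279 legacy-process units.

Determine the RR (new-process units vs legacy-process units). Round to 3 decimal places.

RR: 0.408

risk, new-process units = 13/1156 = 0.01125
risk, legacy-process units = 118/4279 = 0.02758
RR = 0.01125 / 0.02758 = 0.408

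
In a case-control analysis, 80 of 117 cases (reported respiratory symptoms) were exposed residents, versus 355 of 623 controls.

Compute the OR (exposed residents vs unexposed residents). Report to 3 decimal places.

odds, exposed residents = 80/355 = 0.2254
odds, unexposed residents = 37/268 = 0.1381
OR = 0.2254 / 0.1381 = 1.632

1.632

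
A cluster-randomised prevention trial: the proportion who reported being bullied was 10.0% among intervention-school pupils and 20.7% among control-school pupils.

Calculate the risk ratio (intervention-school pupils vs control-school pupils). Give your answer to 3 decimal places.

RR = 0.1000 / 0.2070 = 0.483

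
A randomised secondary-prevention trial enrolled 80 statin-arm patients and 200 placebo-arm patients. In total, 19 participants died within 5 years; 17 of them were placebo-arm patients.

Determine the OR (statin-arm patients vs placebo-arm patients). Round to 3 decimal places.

0.276

statin-arm patients with the outcome: 19 − 17 = 2
statin-arm patients without the outcome: 80 − 2 = 78
placebo-arm patients without the outcome: 200 − 17 = 183
odds, statin-arm patients = 2/78 = 0.02564
odds, placebo-arm patients = 17/183 = 0.09290
OR = 0.02564 / 0.09290 = 0.276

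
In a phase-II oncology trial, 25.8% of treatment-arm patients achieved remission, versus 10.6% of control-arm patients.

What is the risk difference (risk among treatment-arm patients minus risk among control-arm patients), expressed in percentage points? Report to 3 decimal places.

RD = 15.200

risk difference = 0.2580 − 0.1060 = 0.1520 → 15.200 percentage points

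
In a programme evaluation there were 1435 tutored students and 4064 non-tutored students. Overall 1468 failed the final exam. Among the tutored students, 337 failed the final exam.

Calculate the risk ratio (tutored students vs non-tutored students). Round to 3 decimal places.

tutored students without the outcome: 1435 − 337 = 1098
non-tutored students with the outcome: 1468 − 337 = 1131
non-tutored students without the outcome: 4064 − 1131 = 2933
risk, tutored students = 337/1435 = 0.2348
risk, non-tutored students = 1131/4064 = 0.2783
RR = 0.2348 / 0.2783 = 0.844

RR: 0.844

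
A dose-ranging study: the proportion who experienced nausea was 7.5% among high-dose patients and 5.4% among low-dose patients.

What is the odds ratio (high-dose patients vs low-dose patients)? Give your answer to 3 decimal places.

1.420

odds, high-dose patients = 0.0750/0.9250 = 0.0811
odds, low-dose patients = 0.0540/0.9460 = 0.0571
OR = 0.0811 / 0.0571 = 1.420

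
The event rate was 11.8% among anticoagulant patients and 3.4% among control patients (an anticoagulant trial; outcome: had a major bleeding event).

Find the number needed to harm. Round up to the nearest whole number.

absolute risk difference = 0.084000
1 / 0.084000 = 11.905 → round up → 12

NNH: 12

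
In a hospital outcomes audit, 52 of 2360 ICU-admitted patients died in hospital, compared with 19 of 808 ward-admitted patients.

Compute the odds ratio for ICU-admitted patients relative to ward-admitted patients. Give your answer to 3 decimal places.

OR = 0.936

odds, ICU-admitted patients = 52/2308 = 0.02253
odds, ward-admitted patients = 19/789 = 0.02408
OR = 0.02253 / 0.02408 = 0.936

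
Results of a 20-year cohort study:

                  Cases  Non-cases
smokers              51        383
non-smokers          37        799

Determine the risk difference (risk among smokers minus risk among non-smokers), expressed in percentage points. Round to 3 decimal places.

RD ≈ 7.325

risk, smokers = 51/434 = 0.11751
risk, non-smokers = 37/836 = 0.04426
risk difference = 0.11751 − 0.04426 = 0.07325 → 7.325 percentage points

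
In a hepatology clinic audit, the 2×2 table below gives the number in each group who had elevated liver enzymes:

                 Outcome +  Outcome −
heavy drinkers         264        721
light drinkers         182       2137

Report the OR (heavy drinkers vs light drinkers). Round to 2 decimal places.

4.30

odds, heavy drinkers = 264/721 = 0.3662
odds, light drinkers = 182/2137 = 0.0852
OR = 0.3662 / 0.0852 = 4.30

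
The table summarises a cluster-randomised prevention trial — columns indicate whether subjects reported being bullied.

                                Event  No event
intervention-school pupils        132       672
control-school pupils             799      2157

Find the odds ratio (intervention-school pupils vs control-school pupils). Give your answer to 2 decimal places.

OR = (132 × 2157) / (672 × 799) = 284724/536928 ≈ 0.53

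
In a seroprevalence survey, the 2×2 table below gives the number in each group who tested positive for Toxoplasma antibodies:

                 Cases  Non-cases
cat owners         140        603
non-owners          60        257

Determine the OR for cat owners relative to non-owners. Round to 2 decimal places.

OR = (140 × 257) / (603 × 60) = 35980/36180 ≈ 0.99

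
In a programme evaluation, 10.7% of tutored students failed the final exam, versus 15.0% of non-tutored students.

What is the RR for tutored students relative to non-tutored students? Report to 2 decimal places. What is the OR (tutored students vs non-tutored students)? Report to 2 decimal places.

RR = 0.1070 / 0.1500 = 0.71
odds, tutored students = 0.1070/0.8930 = 0.1198
odds, non-tutored students = 0.1500/0.8500 = 0.1765
OR = 0.1198 / 0.1765 = 0.68

RR = 0.71; OR = 0.68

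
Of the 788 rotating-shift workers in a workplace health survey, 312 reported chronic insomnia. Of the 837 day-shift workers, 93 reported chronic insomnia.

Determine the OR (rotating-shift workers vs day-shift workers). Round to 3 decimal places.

OR = (312 × 744) / (476 × 93) = 232128/44268 ≈ 5.244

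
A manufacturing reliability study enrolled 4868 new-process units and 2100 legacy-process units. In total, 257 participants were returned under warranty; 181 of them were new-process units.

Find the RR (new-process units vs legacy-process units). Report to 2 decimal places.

RR: 1.03

new-process units without the outcome: 4868 − 181 = 4687
legacy-process units with the outcome: 257 − 181 = 76
legacy-process units without the outcome: 2100 − 76 = 2024
risk, new-process units = 181/4868 = 0.03718
risk, legacy-process units = 76/2100 = 0.03619
RR = 0.03718 / 0.03619 = 1.03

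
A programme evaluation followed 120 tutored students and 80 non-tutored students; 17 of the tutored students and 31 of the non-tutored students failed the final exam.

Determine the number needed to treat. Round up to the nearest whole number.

NNT = 5

risk, tutored students = 17/120 = 0.141667
risk, non-tutored students = 31/80 = 0.387500
absolute risk difference = 0.245833
1 / 0.245833 = 4.068 → round up → 5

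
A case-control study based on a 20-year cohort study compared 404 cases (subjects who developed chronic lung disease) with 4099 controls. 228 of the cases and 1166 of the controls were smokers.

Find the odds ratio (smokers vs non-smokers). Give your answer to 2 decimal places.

OR = (228 × 2933) / (1166 × 176) = 668724/205216 ≈ 3.26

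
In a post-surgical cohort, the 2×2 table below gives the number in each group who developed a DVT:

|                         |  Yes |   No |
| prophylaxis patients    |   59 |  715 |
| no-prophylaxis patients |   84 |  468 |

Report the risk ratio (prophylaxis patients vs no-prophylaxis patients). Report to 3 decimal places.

0.501

risk, prophylaxis patients = 59/774 = 0.0762
risk, no-prophylaxis patients = 84/552 = 0.1522
RR = 0.0762 / 0.1522 = 0.501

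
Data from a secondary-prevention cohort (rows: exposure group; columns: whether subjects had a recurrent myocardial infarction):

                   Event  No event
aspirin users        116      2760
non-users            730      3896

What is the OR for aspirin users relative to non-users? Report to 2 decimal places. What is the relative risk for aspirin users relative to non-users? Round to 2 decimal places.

odds, aspirin users = 116/2760 = 0.04203
odds, non-users = 730/3896 = 0.18737
OR = 0.04203 / 0.18737 = 0.22
risk, aspirin users = 116/2876 = 0.04033
risk, non-users = 730/4626 = 0.15780
RR = 0.04033 / 0.15780 = 0.26

OR = 0.22; RR = 0.26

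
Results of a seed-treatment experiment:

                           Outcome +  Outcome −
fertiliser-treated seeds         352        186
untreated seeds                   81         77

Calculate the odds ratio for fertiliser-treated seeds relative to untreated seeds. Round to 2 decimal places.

OR: 1.80

odds, fertiliser-treated seeds = 352/186 = 1.8925
odds, untreated seeds = 81/77 = 1.0519
OR = 1.8925 / 1.0519 = 1.80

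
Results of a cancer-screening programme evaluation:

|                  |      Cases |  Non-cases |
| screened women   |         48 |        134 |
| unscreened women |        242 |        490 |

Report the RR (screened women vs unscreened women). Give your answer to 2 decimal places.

RR: 0.80

risk, screened women = 48/182 = 0.2637
risk, unscreened women = 242/732 = 0.3306
RR = 0.2637 / 0.3306 = 0.80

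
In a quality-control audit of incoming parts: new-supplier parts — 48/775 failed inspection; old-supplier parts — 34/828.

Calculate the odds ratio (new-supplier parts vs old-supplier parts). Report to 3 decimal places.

odds, new-supplier parts = 48/727 = 0.06602
odds, old-supplier parts = 34/794 = 0.04282
OR = 0.06602 / 0.04282 = 1.542

OR = 1.542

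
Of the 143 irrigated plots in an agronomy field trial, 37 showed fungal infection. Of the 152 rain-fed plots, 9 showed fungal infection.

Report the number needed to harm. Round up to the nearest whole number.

risk, irrigated plots = 37/143 = 0.258741
risk, rain-fed plots = 9/152 = 0.059211
absolute risk difference = 0.199531
1 / 0.199531 = 5.012 → round up → 6

6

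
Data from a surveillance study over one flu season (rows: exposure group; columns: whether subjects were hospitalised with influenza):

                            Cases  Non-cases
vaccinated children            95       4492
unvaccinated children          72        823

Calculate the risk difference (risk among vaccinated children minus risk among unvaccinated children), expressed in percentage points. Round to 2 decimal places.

-5.97

risk, vaccinated children = 95/4587 = 0.02071
risk, unvaccinated children = 72/895 = 0.08045
risk difference = 0.02071 − 0.08045 = -0.05974 → -5.97 percentage points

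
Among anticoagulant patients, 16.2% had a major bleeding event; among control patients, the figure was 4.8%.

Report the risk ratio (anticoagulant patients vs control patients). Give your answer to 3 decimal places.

RR = 0.16200 / 0.04800 = 3.375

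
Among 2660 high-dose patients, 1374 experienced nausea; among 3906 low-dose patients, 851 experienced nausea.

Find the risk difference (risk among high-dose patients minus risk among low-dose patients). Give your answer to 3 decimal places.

RD = 0.299

risk, high-dose patients = 1374/2660 = 0.5165
risk, low-dose patients = 851/3906 = 0.2179
risk difference = 0.5165 − 0.2179 = 0.299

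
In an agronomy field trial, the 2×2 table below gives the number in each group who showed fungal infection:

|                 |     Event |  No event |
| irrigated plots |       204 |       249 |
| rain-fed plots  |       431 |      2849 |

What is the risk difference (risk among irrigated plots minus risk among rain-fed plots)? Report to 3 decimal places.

risk, irrigated plots = 204/453 = 0.4503
risk, rain-fed plots = 431/3280 = 0.1314
risk difference = 0.4503 − 0.1314 = 0.319

RD: 0.319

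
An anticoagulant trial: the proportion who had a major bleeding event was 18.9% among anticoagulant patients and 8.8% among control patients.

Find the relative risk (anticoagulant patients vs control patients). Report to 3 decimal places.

RR = 0.1890 / 0.0880 = 2.148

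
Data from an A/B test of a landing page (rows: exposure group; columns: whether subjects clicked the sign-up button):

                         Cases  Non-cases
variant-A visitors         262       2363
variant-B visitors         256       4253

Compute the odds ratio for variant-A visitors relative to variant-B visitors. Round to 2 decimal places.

odds, variant-A visitors = 262/2363 = 0.1109
odds, variant-B visitors = 256/4253 = 0.0602
OR = 0.1109 / 0.0602 = 1.84

OR: 1.84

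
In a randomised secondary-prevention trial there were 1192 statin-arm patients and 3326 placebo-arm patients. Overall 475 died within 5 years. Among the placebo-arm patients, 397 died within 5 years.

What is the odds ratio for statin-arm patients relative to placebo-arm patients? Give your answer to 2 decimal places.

statin-arm patients with the outcome: 475 − 397 = 78
statin-arm patients without the outcome: 1192 − 78 = 1114
placebo-arm patients without the outcome: 3326 − 397 = 2929
OR = (78 × 2929) / (1114 × 397) = 228462/442258 ≈ 0.52

0.52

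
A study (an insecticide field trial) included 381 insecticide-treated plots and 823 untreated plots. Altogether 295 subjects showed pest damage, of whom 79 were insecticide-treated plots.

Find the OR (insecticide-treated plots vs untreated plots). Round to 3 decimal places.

insecticide-treated plots without the outcome: 381 − 79 = 302
untreated plots with the outcome: 295 − 79 = 216
untreated plots without the outcome: 823 − 216 = 607
odds, insecticide-treated plots = 79/302 = 0.2616
odds, untreated plots = 216/607 = 0.3558
OR = 0.2616 / 0.3558 = 0.735

0.735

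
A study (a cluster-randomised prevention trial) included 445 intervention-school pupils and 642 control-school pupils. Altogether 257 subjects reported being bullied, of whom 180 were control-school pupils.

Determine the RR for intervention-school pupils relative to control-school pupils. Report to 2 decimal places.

RR: 0.62

intervention-school pupils with the outcome: 257 − 180 = 77
intervention-school pupils without the outcome: 445 − 77 = 368
control-school pupils without the outcome: 642 − 180 = 462
risk, intervention-school pupils = 77/445 = 0.1730
risk, control-school pupils = 180/642 = 0.2804
RR = 0.1730 / 0.2804 = 0.62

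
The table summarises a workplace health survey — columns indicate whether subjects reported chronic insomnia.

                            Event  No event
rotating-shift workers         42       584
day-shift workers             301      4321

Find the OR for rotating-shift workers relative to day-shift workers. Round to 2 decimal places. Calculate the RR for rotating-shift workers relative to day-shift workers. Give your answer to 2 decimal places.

OR = 1.03; RR = 1.03

odds, rotating-shift workers = 42/584 = 0.0719
odds, day-shift workers = 301/4321 = 0.0697
OR = 0.0719 / 0.0697 = 1.03
risk, rotating-shift workers = 42/626 = 0.0671
risk, day-shift workers = 301/4622 = 0.0651
RR = 0.0671 / 0.0651 = 1.03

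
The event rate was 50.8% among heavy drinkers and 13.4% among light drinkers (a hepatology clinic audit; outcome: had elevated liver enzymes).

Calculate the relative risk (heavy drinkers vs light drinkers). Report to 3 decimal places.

RR = 0.5080 / 0.1340 = 3.791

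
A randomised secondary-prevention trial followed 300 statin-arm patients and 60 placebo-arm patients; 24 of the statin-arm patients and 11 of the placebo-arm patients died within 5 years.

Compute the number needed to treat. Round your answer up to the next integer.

risk, statin-arm patients = 24/300 = 0.080000
risk, placebo-arm patients = 11/60 = 0.183333
absolute risk difference = 0.103333
1 / 0.103333 = 9.677 → round up → 10

NNT: 10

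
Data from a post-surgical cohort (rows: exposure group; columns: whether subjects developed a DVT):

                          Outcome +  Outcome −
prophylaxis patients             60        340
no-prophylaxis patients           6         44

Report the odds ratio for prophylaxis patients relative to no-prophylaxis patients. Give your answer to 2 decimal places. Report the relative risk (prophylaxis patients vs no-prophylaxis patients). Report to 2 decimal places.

OR = 1.29; RR = 1.25

OR = (60 × 44) / (340 × 6) = 2640/2040 ≈ 1.29
risk, prophylaxis patients = 60/400 = 0.1500
risk, no-prophylaxis patients = 6/50 = 0.1200
RR = 0.1500 / 0.1200 = 1.25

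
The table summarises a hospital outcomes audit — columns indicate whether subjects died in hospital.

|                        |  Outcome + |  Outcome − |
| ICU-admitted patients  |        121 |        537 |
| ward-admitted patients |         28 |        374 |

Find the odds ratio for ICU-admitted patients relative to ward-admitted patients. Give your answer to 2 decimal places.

OR = (121 × 374) / (537 × 28) = 45254/15036 ≈ 3.01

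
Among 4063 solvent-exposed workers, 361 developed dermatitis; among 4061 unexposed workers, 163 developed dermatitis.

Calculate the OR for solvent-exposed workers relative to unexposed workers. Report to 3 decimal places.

OR = (361 × 3898) / (3702 × 163) = 1407178/603426 ≈ 2.332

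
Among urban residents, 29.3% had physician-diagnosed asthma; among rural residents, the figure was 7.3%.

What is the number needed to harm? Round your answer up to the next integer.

NNH: 5

absolute risk difference = 0.220000
1 / 0.220000 = 4.545 → round up → 5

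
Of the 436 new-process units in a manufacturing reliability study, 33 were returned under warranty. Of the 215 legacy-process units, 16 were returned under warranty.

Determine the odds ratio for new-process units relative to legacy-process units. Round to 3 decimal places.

OR = (33 × 199) / (403 × 16) = 6567/6448 ≈ 1.018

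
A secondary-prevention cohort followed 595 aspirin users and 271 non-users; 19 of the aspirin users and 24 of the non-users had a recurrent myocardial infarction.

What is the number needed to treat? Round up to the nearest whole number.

risk, aspirin users = 19/595 = 0.031933
risk, non-users = 24/271 = 0.088561
absolute risk difference = 0.056628
1 / 0.056628 = 17.659 → round up → 18

18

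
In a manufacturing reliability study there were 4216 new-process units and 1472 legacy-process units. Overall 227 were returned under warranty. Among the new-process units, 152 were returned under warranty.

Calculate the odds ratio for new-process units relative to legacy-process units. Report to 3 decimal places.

new-process units without the outcome: 4216 − 152 = 4064
legacy-process units with the outcome: 227 − 152 = 75
legacy-process units without the outcome: 1472 − 75 = 1397
OR = (152 × 1397) / (4064 × 75) = 212344/304800 ≈ 0.697

OR ≈ 0.697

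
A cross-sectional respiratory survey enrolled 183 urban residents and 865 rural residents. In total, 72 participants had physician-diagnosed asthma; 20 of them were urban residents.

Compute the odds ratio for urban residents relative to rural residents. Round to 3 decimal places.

urban residents without the outcome: 183 − 20 = 163
rural residents with the outcome: 72 − 20 = 52
rural residents without the outcome: 865 − 52 = 813
OR = (20 × 813) / (163 × 52) = 16260/8476 ≈ 1.918

1.918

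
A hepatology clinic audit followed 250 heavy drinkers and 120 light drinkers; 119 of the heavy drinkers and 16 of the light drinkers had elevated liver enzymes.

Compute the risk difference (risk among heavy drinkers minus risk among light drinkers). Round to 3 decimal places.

risk, heavy drinkers = 119/250 = 0.4760
risk, light drinkers = 16/120 = 0.1333
risk difference = 0.4760 − 0.1333 = 0.343

RD: 0.343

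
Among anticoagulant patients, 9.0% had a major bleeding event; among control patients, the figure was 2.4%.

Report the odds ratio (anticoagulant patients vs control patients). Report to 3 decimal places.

4.022

odds, anticoagulant patients = 0.09000/0.91000 = 0.09890
odds, control patients = 0.02400/0.97600 = 0.02459
OR = 0.09890 / 0.02459 = 4.022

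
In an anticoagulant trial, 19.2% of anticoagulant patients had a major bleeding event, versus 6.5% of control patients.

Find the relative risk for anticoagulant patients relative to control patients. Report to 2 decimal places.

RR = 0.1920 / 0.0650 = 2.95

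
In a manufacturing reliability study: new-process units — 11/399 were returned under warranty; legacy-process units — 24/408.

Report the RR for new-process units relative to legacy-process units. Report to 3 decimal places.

0.469

risk, new-process units = 11/399 = 0.02757
risk, legacy-process units = 24/408 = 0.05882
RR = 0.02757 / 0.05882 = 0.469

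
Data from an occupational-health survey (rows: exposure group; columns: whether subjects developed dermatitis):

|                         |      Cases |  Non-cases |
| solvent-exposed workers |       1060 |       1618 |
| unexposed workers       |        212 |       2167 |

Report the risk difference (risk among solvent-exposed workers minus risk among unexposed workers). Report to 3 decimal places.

RD: 0.307

risk, solvent-exposed workers = 1060/2678 = 0.3958
risk, unexposed workers = 212/2379 = 0.0891
risk difference = 0.3958 − 0.0891 = 0.307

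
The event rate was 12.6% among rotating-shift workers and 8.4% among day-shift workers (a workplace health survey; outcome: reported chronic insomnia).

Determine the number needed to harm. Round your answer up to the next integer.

absolute risk difference = 0.042000
1 / 0.042000 = 23.810 → round up → 24

24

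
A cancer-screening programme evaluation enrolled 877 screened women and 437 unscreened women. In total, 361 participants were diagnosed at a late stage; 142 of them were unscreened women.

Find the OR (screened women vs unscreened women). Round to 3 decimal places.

screened women with the outcome: 361 − 142 = 219
screened women without the outcome: 877 − 219 = 658
unscreened women without the outcome: 437 − 142 = 295
OR = (219 × 295) / (658 × 142) = 64605/93436 ≈ 0.691

0.691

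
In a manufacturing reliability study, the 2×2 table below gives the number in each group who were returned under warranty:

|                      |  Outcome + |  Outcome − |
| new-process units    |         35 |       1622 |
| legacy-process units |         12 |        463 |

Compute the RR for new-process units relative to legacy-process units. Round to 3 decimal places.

risk, new-process units = 35/1657 = 0.02112
risk, legacy-process units = 12/475 = 0.02526
RR = 0.02112 / 0.02526 = 0.836

0.836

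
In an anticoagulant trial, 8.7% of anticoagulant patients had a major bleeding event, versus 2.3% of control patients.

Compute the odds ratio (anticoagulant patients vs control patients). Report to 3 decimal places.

OR ≈ 4.048

odds, anticoagulant patients = 0.08700/0.91300 = 0.09529
odds, control patients = 0.02300/0.97700 = 0.02354
OR = 0.09529 / 0.02354 = 4.048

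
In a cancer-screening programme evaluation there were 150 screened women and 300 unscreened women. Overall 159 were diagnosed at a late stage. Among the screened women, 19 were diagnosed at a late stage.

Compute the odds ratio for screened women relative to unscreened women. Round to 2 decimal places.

OR: 0.17

screened women without the outcome: 150 − 19 = 131
unscreened women with the outcome: 159 − 19 = 140
unscreened women without the outcome: 300 − 140 = 160
odds, screened women = 19/131 = 0.1450
odds, unscreened women = 140/160 = 0.8750
OR = 0.1450 / 0.8750 = 0.17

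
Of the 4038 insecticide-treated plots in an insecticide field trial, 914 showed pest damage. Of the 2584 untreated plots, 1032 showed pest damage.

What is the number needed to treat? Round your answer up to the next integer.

NNT ≈ 6

risk, insecticide-treated plots = 914/4038 = 0.226350
risk, untreated plots = 1032/2584 = 0.399381
absolute risk difference = 0.173031
1 / 0.173031 = 5.779 → round up → 6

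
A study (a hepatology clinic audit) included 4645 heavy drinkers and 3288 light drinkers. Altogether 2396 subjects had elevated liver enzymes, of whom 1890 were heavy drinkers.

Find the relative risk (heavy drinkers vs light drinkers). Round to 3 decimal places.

heavy drinkers without the outcome: 4645 − 1890 = 2755
light drinkers with the outcome: 2396 − 1890 = 506
light drinkers without the outcome: 3288 − 506 = 2782
risk, heavy drinkers = 1890/4645 = 0.4069
risk, light drinkers = 506/3288 = 0.1539
RR = 0.4069 / 0.1539 = 2.644

2.644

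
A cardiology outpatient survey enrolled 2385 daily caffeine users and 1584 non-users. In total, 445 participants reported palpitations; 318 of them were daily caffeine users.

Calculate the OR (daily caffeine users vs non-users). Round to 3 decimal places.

daily caffeine users without the outcome: 2385 − 318 = 2067
non-users with the outcome: 445 − 318 = 127
non-users without the outcome: 1584 − 127 = 1457
OR = (318 × 1457) / (2067 × 127) = 463326/262509 ≈ 1.765

OR: 1.765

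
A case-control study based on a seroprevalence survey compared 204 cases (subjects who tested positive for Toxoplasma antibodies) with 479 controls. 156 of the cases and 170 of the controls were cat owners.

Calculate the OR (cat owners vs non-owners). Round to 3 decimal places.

OR = (156 × 309) / (170 × 48) = 48204/8160 ≈ 5.907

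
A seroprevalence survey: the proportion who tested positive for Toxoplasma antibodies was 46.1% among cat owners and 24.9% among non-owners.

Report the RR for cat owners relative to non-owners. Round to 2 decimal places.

RR = 0.4610 / 0.2490 = 1.85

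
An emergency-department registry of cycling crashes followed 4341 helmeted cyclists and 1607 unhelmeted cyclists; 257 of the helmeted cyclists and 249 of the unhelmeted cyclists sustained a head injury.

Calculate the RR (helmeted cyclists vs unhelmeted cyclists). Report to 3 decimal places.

risk, helmeted cyclists = 257/4341 = 0.0592
risk, unhelmeted cyclists = 249/1607 = 0.1549
RR = 0.0592 / 0.1549 = 0.382

0.382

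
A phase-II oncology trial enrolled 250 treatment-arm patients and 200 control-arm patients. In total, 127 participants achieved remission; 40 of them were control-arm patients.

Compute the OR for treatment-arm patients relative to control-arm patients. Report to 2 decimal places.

2.13

treatment-arm patients with the outcome: 127 − 40 = 87
treatment-arm patients without the outcome: 250 − 87 = 163
control-arm patients without the outcome: 200 − 40 = 160
OR = (87 × 160) / (163 × 40) = 13920/6520 ≈ 2.13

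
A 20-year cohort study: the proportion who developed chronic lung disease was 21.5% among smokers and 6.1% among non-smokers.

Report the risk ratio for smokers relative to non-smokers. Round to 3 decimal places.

RR = 0.2150 / 0.0610 = 3.525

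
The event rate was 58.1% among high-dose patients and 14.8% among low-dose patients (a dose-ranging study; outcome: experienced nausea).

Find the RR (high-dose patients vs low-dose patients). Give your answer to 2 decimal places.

RR = 0.5810 / 0.1480 = 3.93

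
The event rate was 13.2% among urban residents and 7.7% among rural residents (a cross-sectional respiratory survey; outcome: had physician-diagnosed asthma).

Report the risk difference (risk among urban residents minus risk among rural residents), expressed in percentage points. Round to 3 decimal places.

risk difference = 0.1320 − 0.0770 = 0.0550 → 5.500 percentage points

5.500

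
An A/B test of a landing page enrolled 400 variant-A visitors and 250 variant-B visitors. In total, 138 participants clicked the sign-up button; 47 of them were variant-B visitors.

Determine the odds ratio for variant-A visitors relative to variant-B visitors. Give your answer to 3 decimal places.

variant-A visitors with the outcome: 138 − 47 = 91
variant-A visitors without the outcome: 400 − 91 = 309
variant-B visitors without the outcome: 250 − 47 = 203
OR = (91 × 203) / (309 × 47) = 18473/14523 ≈ 1.272

1.272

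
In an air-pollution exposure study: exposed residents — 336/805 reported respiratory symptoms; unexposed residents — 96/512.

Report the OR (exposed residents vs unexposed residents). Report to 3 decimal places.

OR ≈ 3.104

odds, exposed residents = 336/469 = 0.7164
odds, unexposed residents = 96/416 = 0.2308
OR = 0.7164 / 0.2308 = 3.104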